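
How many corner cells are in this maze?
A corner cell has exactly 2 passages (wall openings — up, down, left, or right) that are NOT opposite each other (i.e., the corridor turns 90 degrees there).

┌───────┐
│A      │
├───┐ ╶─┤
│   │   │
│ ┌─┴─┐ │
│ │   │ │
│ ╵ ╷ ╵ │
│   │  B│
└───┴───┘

Counting corner cells (2 non-opposite passages):
Total corners: 9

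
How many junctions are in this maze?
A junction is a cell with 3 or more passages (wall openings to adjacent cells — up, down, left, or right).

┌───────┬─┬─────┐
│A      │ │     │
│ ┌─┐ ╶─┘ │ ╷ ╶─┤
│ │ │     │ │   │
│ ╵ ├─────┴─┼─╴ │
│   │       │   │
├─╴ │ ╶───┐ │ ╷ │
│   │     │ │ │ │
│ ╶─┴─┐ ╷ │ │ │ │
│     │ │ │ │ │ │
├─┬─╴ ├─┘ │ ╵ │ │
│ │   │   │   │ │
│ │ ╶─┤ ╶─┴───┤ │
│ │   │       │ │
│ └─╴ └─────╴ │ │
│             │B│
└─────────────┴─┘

Checking each cell for number of passages:

Junctions found (3+ passages):
  (0, 2): 3 passages
  (0, 6): 3 passages
  (2, 1): 3 passages
  (2, 7): 3 passages
  (3, 3): 3 passages
  (7, 2): 3 passages
Total junctions: 6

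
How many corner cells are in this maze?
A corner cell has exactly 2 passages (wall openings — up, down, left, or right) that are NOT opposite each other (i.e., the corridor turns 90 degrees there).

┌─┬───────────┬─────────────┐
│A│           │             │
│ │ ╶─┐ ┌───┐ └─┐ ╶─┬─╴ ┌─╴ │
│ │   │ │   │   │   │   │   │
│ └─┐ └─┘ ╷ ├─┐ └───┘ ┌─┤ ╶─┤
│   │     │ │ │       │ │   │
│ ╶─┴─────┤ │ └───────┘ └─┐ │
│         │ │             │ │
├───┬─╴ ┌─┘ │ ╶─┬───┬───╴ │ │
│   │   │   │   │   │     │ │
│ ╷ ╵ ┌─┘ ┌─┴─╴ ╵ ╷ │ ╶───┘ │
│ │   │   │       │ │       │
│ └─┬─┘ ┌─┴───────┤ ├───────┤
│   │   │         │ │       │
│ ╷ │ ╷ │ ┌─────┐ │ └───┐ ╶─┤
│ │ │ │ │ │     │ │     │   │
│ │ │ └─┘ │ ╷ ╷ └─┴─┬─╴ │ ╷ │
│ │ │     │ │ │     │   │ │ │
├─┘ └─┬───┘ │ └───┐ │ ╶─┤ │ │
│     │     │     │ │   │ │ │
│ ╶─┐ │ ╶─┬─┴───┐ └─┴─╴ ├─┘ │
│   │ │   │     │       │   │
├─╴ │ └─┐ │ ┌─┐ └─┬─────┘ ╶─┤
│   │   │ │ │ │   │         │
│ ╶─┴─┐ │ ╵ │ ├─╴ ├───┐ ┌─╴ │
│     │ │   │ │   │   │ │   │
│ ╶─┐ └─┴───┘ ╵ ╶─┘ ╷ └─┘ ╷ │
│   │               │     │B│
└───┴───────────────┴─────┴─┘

Counting corner cells (2 non-opposite passages):
Total corners: 94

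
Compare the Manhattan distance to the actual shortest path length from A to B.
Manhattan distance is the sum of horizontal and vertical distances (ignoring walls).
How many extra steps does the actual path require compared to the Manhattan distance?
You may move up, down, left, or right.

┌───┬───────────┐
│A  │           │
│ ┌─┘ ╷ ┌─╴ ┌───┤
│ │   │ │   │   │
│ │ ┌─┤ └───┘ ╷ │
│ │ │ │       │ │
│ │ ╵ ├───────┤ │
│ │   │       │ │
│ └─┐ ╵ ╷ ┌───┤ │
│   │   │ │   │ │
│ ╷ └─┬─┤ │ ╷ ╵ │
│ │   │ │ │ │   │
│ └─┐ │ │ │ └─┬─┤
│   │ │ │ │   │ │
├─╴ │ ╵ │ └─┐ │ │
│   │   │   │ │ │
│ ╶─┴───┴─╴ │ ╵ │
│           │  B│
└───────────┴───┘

Manhattan distance: |8 - 0| + |7 - 0| = 15
Actual path length: 51
Extra steps: 51 - 15 = 36

Solution:

┌───┬───────────┐
│A  │↱ ↓        │
│ ┌─┘ ╷ ┌─╴ ┌───┤
│↓│↱ ↑│↓│   │↱ ↓│
│ │ ┌─┤ └───┘ ╷ │
│↓│↑│ │↳ → → ↑│↓│
│ │ ╵ ├───────┤ │
│↓│↑ ↰│↓ ↰    │↓│
│ └─┐ ╵ ╷ ┌───┤ │
│↓  │↑ ↲│↑│↓ ↰│↓│
│ ╷ └─┬─┤ │ ╷ ╵ │
│↓│   │ │↑│↓│↑ ↲│
│ └─┐ │ │ │ └─┬─┤
│↳ ↓│ │ │↑│↳ ↓│ │
├─╴ │ ╵ │ └─┐ │ │
│↓ ↲│   │↑ ↰│↓│ │
│ ╶─┴───┴─╴ │ ╵ │
│↳ → → → → ↑│↳ B│
└───────────┴───┘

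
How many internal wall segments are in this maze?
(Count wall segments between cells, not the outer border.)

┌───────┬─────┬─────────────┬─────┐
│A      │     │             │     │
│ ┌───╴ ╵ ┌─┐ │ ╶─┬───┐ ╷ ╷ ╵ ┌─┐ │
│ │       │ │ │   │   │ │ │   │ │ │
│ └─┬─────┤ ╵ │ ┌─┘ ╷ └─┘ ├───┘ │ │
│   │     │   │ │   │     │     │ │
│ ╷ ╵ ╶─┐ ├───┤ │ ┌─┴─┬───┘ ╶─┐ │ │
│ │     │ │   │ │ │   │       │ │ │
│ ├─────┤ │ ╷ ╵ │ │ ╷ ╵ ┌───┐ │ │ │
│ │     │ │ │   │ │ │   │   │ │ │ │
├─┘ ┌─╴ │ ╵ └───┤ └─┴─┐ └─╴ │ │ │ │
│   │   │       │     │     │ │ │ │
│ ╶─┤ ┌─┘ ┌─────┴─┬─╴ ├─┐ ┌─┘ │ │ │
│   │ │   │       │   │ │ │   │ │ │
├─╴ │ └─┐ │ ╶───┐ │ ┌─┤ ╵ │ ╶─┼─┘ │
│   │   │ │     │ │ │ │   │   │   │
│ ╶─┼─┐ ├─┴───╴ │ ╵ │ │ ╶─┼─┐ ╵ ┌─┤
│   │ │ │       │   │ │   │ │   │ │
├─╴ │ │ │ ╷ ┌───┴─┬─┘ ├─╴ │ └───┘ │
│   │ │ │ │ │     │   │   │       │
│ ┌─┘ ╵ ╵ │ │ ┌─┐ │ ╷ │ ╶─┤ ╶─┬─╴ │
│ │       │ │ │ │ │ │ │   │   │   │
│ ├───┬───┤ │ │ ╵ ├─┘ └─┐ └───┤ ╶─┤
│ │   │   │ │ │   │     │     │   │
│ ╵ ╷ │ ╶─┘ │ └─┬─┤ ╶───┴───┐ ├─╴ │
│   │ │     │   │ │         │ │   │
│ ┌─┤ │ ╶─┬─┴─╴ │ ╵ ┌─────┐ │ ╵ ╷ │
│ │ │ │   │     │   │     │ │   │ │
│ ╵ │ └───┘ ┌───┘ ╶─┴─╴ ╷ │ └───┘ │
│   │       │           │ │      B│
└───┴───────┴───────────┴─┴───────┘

Counting internal wall segments:
Total internal walls: 224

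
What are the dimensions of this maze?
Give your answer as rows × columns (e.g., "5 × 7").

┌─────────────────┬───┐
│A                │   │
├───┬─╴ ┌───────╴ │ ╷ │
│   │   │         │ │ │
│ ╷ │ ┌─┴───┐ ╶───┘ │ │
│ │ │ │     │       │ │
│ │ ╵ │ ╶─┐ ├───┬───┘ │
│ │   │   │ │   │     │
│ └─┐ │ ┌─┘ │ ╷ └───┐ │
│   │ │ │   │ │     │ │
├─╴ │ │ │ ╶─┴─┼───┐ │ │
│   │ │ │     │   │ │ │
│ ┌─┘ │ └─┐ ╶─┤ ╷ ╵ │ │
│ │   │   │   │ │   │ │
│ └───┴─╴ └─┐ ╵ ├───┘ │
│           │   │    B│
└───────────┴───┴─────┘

Counting the maze dimensions:
Rows (vertical): 8
Columns (horizontal): 11
Dimensions: 8 × 11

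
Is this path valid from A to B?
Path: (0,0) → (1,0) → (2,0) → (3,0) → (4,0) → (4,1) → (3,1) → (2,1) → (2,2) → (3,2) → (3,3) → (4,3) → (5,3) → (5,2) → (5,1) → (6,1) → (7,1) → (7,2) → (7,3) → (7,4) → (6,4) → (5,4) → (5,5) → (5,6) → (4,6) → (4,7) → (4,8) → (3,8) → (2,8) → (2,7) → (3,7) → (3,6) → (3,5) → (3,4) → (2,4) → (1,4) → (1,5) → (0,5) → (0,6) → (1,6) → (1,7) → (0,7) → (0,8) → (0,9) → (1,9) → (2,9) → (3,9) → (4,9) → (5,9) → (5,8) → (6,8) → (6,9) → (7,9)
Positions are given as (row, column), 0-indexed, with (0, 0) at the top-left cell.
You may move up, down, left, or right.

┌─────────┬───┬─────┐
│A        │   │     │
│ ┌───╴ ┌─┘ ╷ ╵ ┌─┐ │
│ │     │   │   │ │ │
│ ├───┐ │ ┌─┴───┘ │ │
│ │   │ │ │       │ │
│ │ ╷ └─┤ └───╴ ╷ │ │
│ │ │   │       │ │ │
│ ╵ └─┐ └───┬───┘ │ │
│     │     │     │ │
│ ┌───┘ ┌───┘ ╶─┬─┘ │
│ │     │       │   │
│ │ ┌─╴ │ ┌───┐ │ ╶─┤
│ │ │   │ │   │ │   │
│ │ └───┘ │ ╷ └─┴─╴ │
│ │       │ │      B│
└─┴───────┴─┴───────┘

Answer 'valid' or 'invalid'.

Checking path validity:
Result: All consecutive moves are passable.

valid

Correct solution:

┌─────────┬───┬─────┐
│A        │↱ ↓│↱ → ↓│
│ ┌───╴ ┌─┘ ╷ ╵ ┌─┐ │
│↓│     │↱ ↑│↳ ↑│ │↓│
│ ├───┐ │ ┌─┴───┘ │ │
│↓│↱ ↓│ │↑│    ↓ ↰│↓│
│ │ ╷ └─┤ └───╴ ╷ │ │
│↓│↑│↳ ↓│↑ ← ← ↲│↑│↓│
│ ╵ └─┐ └───┬───┘ │ │
│↳ ↑  │↓    │↱ → ↑│↓│
│ ┌───┘ ┌───┘ ╶─┬─┘ │
│ │↓ ← ↲│↱ → ↑  │↓ ↲│
│ │ ┌─╴ │ ┌───┐ │ ╶─┤
│ │↓│   │↑│   │ │↳ ↓│
│ │ └───┘ │ ╷ └─┴─╴ │
│ │↳ → → ↑│ │      B│
└─┴───────┴─┴───────┘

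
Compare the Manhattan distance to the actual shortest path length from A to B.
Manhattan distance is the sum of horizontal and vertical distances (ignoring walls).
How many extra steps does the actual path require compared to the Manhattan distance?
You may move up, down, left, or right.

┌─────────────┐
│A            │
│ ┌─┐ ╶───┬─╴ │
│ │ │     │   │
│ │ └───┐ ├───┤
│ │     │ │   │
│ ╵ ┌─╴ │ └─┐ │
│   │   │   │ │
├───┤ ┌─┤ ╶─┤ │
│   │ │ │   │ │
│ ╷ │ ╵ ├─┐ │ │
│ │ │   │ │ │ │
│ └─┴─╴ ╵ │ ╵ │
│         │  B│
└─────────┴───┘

Manhattan distance: |6 - 0| + |6 - 0| = 12
Actual path length: 12
Extra steps: 12 - 12 = 0

Solution:

┌─────────────┐
│A → ↓        │
│ ┌─┐ ╶───┬─╴ │
│ │ │↳ → ↓│   │
│ │ └───┐ ├───┤
│ │     │↓│   │
│ ╵ ┌─╴ │ └─┐ │
│   │   │↓  │ │
├───┤ ┌─┤ ╶─┤ │
│   │ │ │↳ ↓│ │
│ ╷ │ ╵ ├─┐ │ │
│ │ │   │ │↓│ │
│ └─┴─╴ ╵ │ ╵ │
│         │↳ B│
└─────────┴───┘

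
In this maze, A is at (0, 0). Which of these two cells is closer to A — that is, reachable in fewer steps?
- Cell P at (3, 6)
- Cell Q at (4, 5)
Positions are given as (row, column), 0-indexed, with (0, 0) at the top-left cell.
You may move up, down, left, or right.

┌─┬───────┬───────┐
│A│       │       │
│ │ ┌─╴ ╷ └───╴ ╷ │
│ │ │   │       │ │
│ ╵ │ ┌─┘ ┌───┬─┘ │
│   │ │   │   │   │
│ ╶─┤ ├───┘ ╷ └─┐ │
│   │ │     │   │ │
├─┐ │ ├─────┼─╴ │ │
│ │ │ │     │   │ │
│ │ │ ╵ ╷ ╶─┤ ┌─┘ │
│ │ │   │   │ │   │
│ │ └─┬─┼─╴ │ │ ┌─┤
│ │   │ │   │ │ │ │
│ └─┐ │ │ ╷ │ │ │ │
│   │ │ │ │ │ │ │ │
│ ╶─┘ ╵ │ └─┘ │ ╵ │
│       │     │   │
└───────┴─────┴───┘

Shortest path A → P at (3, 6): 31 steps
Shortest path A → Q at (4, 5): 17 steps

Q is closer (17 steps vs 31 steps).

Path to P:

┌─┬───────┬───────┐
│A│↱ → ↓  │       │
│ │ ┌─╴ ╷ └───╴ ╷ │
│↓│↑│↓ ↲│       │ │
│ ╵ │ ┌─┘ ┌───┬─┘ │
│↳ ↑│↓│   │   │   │
│ ╶─┤ ├───┘ ╷ └─┐ │
│   │↓│     │P ↰│ │
├─┐ │ ├─────┼─╴ │ │
│ │ │↓│↱ ↓  │↱ ↑│ │
│ │ │ ╵ ╷ ╶─┤ ┌─┘ │
│ │ │↳ ↑│↳ ↓│↑│   │
│ │ └─┬─┼─╴ │ │ ┌─┤
│ │   │ │↓ ↲│↑│ │ │
│ └─┐ │ │ ╷ │ │ │ │
│   │ │ │↓│ │↑│ │ │
│ ╶─┘ ╵ │ └─┘ │ ╵ │
│       │↳ → ↑│   │
└───────┴─────┴───┘

Path to Q:

┌─┬───────┬───────┐
│A│↱ → ↓  │       │
│ │ ┌─╴ ╷ └───╴ ╷ │
│↓│↑│↓ ↲│       │ │
│ ╵ │ ┌─┘ ┌───┬─┘ │
│↳ ↑│↓│   │   │   │
│ ╶─┤ ├───┘ ╷ └─┐ │
│   │↓│     │   │ │
├─┐ │ ├─────┼─╴ │ │
│ │ │↓│↱ → Q│   │ │
│ │ │ ╵ ╷ ╶─┤ ┌─┘ │
│ │ │↳ ↑│   │ │   │
│ │ └─┬─┼─╴ │ │ ┌─┤
│ │   │ │   │ │ │ │
│ └─┐ │ │ ╷ │ │ │ │
│   │ │ │ │ │ │ │ │
│ ╶─┘ ╵ │ └─┘ │ ╵ │
│       │     │   │
└───────┴─────┴───┘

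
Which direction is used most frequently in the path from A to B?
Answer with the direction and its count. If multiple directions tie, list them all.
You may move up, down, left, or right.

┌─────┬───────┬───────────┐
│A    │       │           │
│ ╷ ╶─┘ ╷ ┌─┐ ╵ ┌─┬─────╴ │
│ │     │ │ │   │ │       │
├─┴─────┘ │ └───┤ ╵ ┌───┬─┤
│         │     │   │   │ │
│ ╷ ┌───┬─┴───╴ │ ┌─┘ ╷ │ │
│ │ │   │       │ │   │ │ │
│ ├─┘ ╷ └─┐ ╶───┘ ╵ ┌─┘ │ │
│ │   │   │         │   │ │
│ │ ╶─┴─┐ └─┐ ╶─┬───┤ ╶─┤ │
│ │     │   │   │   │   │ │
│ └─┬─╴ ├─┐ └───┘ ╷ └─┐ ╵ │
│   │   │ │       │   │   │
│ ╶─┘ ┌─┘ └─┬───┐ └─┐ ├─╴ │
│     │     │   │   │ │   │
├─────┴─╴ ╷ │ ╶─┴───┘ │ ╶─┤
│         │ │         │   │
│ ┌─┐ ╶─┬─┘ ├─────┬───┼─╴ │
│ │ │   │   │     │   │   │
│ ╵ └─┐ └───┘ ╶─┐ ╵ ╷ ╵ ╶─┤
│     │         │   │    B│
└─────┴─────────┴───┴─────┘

Directions: right, down, right, right, up, right, right, right, down, right, up, right, right, right, right, right, down, left, left, left, down, left, down, down, right, up, right, up, right, down, down, left, down, right, down, right, down, left, down, right, down, left, down, right
Counts: {'right': 19, 'down': 14, 'up': 4, 'left': 7}
Most common: right (19 times)

Solution:

┌─────┬───────┬───────────┐
│A ↓  │↱ → → ↓│↱ → → → → ↓│
│ ╷ ╶─┘ ╷ ┌─┐ ╵ ┌─┬─────╴ │
│ │↳ → ↑│ │ │↳ ↑│ │↓ ← ← ↲│
├─┴─────┘ │ └───┤ ╵ ┌───┬─┤
│         │     │↓ ↲│↱ ↓│ │
│ ╷ ┌───┬─┴───╴ │ ┌─┘ ╷ │ │
│ │ │   │       │↓│↱ ↑│↓│ │
│ ├─┘ ╷ └─┐ ╶───┘ ╵ ┌─┘ │ │
│ │   │   │      ↳ ↑│↓ ↲│ │
│ │ ╶─┴─┐ └─┐ ╶─┬───┤ ╶─┤ │
│ │     │   │   │   │↳ ↓│ │
│ └─┬─╴ ├─┐ └───┘ ╷ └─┐ ╵ │
│   │   │ │       │   │↳ ↓│
│ ╶─┘ ┌─┘ └─┬───┐ └─┐ ├─╴ │
│     │     │   │   │ │↓ ↲│
├─────┴─╴ ╷ │ ╶─┴───┘ │ ╶─┤
│         │ │         │↳ ↓│
│ ┌─┐ ╶─┬─┘ ├─────┬───┼─╴ │
│ │ │   │   │     │   │↓ ↲│
│ ╵ └─┐ └───┘ ╶─┐ ╵ ╷ ╵ ╶─┤
│     │         │   │  ↳ B│
└─────┴─────────┴───┴─────┘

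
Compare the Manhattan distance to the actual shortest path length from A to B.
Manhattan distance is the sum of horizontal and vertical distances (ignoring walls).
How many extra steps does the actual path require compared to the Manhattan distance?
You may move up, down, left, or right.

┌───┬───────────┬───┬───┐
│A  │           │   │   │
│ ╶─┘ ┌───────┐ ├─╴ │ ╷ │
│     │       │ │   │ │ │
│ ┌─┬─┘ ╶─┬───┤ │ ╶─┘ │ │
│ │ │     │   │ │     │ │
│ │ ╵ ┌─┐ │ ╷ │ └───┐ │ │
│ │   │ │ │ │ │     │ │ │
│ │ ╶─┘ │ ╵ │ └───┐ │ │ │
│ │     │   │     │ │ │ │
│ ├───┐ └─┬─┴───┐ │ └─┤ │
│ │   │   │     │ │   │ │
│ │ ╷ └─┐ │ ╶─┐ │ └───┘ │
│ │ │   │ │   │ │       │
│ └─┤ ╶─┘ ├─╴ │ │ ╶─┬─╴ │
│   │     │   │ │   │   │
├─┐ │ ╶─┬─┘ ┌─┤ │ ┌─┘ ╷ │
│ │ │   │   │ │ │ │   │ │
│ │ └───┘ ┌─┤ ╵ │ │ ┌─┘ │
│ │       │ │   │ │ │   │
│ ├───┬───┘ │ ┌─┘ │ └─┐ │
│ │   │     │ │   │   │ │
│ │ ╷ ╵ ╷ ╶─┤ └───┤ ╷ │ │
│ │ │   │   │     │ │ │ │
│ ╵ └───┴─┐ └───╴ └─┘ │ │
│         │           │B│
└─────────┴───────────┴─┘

Manhattan distance: |12 - 0| + |11 - 0| = 23
Actual path length: 47
Extra steps: 47 - 23 = 24

Solution:

┌───┬───────────┬───┬───┐
│A  │           │   │   │
│ ╶─┘ ┌───────┐ ├─╴ │ ╷ │
│↓    │       │ │   │ │ │
│ ┌─┬─┘ ╶─┬───┤ │ ╶─┘ │ │
│↓│ │     │   │ │     │ │
│ │ ╵ ┌─┐ │ ╷ │ └───┐ │ │
│↓│   │ │ │ │ │     │ │ │
│ │ ╶─┘ │ ╵ │ └───┐ │ │ │
│↓│     │   │     │ │ │ │
│ ├───┐ └─┬─┴───┐ │ └─┤ │
│↓│   │   │↱ → ↓│ │   │ │
│ │ ╷ └─┐ │ ╶─┐ │ └───┘ │
│↓│ │   │ │↑ ↰│↓│       │
│ └─┤ ╶─┘ ├─╴ │ │ ╶─┬─╴ │
│↳ ↓│     │↱ ↑│↓│   │↱ ↓│
├─┐ │ ╶─┬─┘ ┌─┤ │ ┌─┘ ╷ │
│ │↓│   │↱ ↑│ │↓│ │↱ ↑│↓│
│ │ └───┘ ┌─┤ ╵ │ │ ┌─┘ │
│ │↳ → → ↑│ │↓ ↲│ │↑│  ↓│
│ ├───┬───┘ │ ┌─┘ │ └─┐ │
│ │   │     │↓│   │↑ ↰│↓│
│ │ ╷ ╵ ╷ ╶─┤ └───┤ ╷ │ │
│ │ │   │   │↳ → ↓│ │↑│↓│
│ ╵ └───┴─┐ └───╴ └─┘ │ │
│         │      ↳ → ↑│B│
└─────────┴───────────┴─┘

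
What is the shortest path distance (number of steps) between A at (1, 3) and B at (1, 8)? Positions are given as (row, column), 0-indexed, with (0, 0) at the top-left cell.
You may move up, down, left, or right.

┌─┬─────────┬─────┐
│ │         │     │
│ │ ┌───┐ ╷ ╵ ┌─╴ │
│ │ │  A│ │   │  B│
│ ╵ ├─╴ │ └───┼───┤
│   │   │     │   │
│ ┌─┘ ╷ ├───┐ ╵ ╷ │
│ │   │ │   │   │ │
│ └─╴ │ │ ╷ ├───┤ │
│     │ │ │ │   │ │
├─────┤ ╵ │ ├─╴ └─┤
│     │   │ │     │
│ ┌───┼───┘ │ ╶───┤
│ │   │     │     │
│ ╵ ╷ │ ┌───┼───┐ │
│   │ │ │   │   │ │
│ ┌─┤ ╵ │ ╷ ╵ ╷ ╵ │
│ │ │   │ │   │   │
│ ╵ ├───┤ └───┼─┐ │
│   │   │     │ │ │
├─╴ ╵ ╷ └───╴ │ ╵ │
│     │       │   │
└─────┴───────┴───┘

Finding path from (1, 3) to (1, 8):
Path: (1,3) → (2,3) → (2,2) → (3,2) → (4,2) → (4,1) → (4,0) → (3,0) → (2,0) → (2,1) → (1,1) → (0,1) → (0,2) → (0,3) → (0,4) → (0,5) → (1,5) → (1,6) → (0,6) → (0,7) → (0,8) → (1,8)
Distance: 21 steps

Solution:

┌─┬─────────┬─────┐
│ │↱ → → → ↓│↱ → ↓│
│ │ ┌───┐ ╷ ╵ ┌─╴ │
│ │↑│  A│ │↳ ↑│  B│
│ ╵ ├─╴ │ └───┼───┤
│↱ ↑│↓ ↲│     │   │
│ ┌─┘ ╷ ├───┐ ╵ ╷ │
│↑│  ↓│ │   │   │ │
│ └─╴ │ │ ╷ ├───┤ │
│↑ ← ↲│ │ │ │   │ │
├─────┤ ╵ │ ├─╴ └─┤
│     │   │ │     │
│ ┌───┼───┘ │ ╶───┤
│ │   │     │     │
│ ╵ ╷ │ ┌───┼───┐ │
│   │ │ │   │   │ │
│ ┌─┤ ╵ │ ╷ ╵ ╷ ╵ │
│ │ │   │ │   │   │
│ ╵ ├───┤ └───┼─┐ │
│   │   │     │ │ │
├─╴ ╵ ╷ └───╴ │ ╵ │
│     │       │   │
└─────┴───────┴───┘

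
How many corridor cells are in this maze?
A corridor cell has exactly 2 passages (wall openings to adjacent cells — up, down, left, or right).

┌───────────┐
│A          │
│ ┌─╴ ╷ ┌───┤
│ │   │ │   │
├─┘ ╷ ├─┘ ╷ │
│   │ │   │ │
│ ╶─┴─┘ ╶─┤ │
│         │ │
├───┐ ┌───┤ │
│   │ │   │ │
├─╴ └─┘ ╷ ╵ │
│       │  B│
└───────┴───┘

Counting cells with exactly 2 passages:
Total corridor cells: 22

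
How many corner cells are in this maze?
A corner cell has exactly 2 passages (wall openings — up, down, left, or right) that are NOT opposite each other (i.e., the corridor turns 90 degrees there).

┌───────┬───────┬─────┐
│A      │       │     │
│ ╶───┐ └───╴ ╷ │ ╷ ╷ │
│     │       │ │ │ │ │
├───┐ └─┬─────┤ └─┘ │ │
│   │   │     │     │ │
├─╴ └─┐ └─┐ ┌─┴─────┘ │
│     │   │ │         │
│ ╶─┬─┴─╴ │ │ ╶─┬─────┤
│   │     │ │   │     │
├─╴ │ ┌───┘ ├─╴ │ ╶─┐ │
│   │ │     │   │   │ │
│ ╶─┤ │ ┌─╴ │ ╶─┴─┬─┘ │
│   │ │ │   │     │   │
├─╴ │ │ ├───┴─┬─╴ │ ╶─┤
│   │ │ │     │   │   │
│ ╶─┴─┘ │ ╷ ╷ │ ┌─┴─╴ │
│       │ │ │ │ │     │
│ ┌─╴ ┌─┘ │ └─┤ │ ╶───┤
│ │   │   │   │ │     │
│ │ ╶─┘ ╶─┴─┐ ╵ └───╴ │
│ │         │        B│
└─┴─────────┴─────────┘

Counting corner cells (2 non-opposite passages):
Total corners: 62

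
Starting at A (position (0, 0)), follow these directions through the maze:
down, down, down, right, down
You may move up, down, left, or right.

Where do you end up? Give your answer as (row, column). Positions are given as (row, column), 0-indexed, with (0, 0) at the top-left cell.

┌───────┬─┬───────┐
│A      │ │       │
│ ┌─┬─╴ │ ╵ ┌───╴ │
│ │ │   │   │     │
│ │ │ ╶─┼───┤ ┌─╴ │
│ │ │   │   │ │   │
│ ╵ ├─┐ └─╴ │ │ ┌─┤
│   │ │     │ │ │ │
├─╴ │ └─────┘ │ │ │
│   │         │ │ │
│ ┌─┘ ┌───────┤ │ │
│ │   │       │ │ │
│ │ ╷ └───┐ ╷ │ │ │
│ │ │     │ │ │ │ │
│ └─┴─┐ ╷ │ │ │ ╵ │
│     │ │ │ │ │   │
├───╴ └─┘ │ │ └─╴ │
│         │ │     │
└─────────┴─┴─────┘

Following directions step by step:
Start: (0, 0)
  down: (0, 0) → (1, 0)
  down: (1, 0) → (2, 0)
  down: (2, 0) → (3, 0)
  right: (3, 0) → (3, 1)
  down: (3, 1) → (4, 1)
Final position: (4, 1)

Path taken:

┌───────┬─┬───────┐
│A      │ │       │
│ ┌─┬─╴ │ ╵ ┌───╴ │
│↓│ │   │   │     │
│ │ │ ╶─┼───┤ ┌─╴ │
│↓│ │   │   │ │   │
│ ╵ ├─┐ └─╴ │ │ ┌─┤
│↳ ↓│ │     │ │ │ │
├─╴ │ └─────┘ │ │ │
│  B│         │ │ │
│ ┌─┘ ┌───────┤ │ │
│ │   │       │ │ │
│ │ ╷ └───┐ ╷ │ │ │
│ │ │     │ │ │ │ │
│ └─┴─┐ ╷ │ │ │ ╵ │
│     │ │ │ │ │   │
├───╴ └─┘ │ │ └─╴ │
│         │ │     │
└─────────┴─┴─────┘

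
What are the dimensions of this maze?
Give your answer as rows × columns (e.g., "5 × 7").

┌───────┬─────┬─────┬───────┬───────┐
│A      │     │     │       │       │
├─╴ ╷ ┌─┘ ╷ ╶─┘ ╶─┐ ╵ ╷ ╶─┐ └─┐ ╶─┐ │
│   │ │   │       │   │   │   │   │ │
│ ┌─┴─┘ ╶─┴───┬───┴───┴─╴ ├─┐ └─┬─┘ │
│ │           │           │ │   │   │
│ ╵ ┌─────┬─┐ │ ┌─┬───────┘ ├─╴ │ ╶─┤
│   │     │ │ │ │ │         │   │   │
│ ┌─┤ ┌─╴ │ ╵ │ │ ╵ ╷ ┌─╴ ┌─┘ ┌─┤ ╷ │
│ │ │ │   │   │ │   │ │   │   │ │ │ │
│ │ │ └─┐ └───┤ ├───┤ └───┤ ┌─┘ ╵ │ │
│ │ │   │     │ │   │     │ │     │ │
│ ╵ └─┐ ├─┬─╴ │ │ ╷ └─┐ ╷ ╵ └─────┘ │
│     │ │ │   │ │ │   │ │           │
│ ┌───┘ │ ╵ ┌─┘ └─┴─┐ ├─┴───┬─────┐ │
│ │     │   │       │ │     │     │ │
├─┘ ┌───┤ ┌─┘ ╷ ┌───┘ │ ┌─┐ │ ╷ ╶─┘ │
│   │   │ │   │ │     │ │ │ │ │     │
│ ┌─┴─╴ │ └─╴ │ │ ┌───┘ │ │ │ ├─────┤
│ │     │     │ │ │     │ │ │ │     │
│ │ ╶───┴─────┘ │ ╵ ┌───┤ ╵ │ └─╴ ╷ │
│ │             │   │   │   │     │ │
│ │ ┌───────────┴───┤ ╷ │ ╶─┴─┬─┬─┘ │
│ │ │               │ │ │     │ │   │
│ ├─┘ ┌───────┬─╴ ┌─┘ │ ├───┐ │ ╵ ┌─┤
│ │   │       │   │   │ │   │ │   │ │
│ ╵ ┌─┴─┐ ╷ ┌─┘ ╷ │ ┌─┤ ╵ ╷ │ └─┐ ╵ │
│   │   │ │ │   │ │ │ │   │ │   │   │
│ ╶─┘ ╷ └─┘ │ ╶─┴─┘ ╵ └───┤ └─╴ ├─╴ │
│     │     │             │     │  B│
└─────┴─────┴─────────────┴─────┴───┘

Counting the maze dimensions:
Rows (vertical): 15
Columns (horizontal): 18
Dimensions: 15 × 18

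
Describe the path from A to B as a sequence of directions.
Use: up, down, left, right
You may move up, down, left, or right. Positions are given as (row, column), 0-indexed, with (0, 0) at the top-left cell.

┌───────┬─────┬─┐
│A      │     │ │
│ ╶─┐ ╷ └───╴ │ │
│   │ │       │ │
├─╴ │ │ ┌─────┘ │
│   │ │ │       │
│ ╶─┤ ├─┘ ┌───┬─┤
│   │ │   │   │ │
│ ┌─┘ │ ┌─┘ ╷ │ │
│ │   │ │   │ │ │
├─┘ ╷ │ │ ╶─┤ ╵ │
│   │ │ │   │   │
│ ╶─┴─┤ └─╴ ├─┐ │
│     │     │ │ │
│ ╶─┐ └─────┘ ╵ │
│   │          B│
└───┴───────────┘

Finding the path and converting it to directions:
Path through cells: (0,0) → (0,1) → (0,2) → (1,2) → (2,2) → (3,2) → (4,2) → (4,1) → (5,1) → (5,0) → (6,0) → (6,1) → (6,2) → (7,2) → (7,3) → (7,4) → (7,5) → (7,6) → (7,7)
Directions: right, right, down, down, down, down, left, down, left, down, right, right, down, right, right, right, right, right

Solution:

┌───────┬─────┬─┐
│A → ↓  │     │ │
│ ╶─┐ ╷ └───╴ │ │
│   │↓│       │ │
├─╴ │ │ ┌─────┘ │
│   │↓│ │       │
│ ╶─┤ ├─┘ ┌───┬─┤
│   │↓│   │   │ │
│ ┌─┘ │ ┌─┘ ╷ │ │
│ │↓ ↲│ │   │ │ │
├─┘ ╷ │ │ ╶─┤ ╵ │
│↓ ↲│ │ │   │   │
│ ╶─┴─┤ └─╴ ├─┐ │
│↳ → ↓│     │ │ │
│ ╶─┐ └─────┘ ╵ │
│   │↳ → → → → B│
└───┴───────────┘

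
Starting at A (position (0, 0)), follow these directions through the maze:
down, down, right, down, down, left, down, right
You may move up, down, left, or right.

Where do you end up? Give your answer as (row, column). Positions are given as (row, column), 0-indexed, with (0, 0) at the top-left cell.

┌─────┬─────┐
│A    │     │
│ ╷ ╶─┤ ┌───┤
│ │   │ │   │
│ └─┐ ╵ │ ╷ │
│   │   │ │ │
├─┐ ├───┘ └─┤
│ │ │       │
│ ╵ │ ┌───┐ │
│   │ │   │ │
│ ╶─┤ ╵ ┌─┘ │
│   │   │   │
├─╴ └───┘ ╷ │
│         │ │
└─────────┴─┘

Following directions step by step:
Start: (0, 0)
  down: (0, 0) → (1, 0)
  down: (1, 0) → (2, 0)
  right: (2, 0) → (2, 1)
  down: (2, 1) → (3, 1)
  down: (3, 1) → (4, 1)
  left: (4, 1) → (4, 0)
  down: (4, 0) → (5, 0)
  right: (5, 0) → (5, 1)
Final position: (5, 1)

Path taken:

┌─────┬─────┐
│A    │     │
│ ╷ ╶─┤ ┌───┤
│↓│   │ │   │
│ └─┐ ╵ │ ╷ │
│↳ ↓│   │ │ │
├─┐ ├───┘ └─┤
│ │↓│       │
│ ╵ │ ┌───┐ │
│↓ ↲│ │   │ │
│ ╶─┤ ╵ ┌─┘ │
│↳ B│   │   │
├─╴ └───┘ ╷ │
│         │ │
└─────────┴─┘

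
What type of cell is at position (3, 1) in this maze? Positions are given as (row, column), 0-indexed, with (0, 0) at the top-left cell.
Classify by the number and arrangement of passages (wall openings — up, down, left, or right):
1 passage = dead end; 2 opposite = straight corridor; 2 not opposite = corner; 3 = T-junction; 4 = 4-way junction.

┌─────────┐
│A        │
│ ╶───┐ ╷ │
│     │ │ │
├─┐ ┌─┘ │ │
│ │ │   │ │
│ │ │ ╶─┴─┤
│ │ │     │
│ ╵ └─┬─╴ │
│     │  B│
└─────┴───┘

Checking cell at (3, 1):
Number of passages: 2
Cell type: straight corridor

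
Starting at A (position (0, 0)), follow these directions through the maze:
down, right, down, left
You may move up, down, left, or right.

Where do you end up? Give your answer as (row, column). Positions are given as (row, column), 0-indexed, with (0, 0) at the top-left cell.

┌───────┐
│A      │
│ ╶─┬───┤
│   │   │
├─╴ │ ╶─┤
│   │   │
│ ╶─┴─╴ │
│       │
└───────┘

Following directions step by step:
Start: (0, 0)
  down: (0, 0) → (1, 0)
  right: (1, 0) → (1, 1)
  down: (1, 1) → (2, 1)
  left: (2, 1) → (2, 0)
Final position: (2, 0)

Path taken:

┌───────┐
│A      │
│ ╶─┬───┤
│↳ ↓│   │
├─╴ │ ╶─┤
│B ↲│   │
│ ╶─┴─╴ │
│       │
└───────┘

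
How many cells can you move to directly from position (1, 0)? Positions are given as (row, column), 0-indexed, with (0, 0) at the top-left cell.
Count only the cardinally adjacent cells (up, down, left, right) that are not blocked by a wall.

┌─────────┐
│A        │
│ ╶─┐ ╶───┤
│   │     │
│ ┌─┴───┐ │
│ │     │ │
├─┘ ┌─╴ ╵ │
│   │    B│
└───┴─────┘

Checking passable neighbors of (1, 0):
Neighbors: (0, 0), (2, 0), (1, 1)
Count: 3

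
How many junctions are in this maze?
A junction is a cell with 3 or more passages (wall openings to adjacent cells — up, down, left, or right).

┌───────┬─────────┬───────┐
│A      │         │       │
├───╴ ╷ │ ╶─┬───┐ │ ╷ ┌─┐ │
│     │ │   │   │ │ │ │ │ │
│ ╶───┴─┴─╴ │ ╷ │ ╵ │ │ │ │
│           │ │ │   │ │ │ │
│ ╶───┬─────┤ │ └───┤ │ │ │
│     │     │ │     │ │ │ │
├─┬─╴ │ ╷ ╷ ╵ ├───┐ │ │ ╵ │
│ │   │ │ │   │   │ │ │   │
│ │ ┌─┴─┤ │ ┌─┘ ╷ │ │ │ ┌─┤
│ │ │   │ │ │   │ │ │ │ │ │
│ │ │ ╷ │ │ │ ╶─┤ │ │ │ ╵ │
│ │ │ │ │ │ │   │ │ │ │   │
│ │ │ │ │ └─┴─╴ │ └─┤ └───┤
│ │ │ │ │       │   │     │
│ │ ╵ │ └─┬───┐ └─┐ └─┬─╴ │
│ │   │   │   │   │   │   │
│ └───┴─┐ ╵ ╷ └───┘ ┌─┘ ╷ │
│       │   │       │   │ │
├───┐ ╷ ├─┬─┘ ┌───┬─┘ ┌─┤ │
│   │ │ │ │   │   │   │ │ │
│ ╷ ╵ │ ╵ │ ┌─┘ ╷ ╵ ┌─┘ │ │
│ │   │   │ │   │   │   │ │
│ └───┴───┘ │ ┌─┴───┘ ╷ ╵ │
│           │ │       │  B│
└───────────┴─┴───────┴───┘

Checking each cell for number of passages:

Junctions found (3+ passages):
  (0, 2): 3 passages
  (0, 10): 3 passages
  (2, 0): 3 passages
  (3, 4): 3 passages
  (4, 5): 3 passages
  (4, 11): 3 passages
  (7, 7): 3 passages
  (8, 9): 3 passages
  (8, 12): 3 passages
  (9, 2): 3 passages
  (9, 6): 3 passages
  (11, 11): 3 passages
Total junctions: 12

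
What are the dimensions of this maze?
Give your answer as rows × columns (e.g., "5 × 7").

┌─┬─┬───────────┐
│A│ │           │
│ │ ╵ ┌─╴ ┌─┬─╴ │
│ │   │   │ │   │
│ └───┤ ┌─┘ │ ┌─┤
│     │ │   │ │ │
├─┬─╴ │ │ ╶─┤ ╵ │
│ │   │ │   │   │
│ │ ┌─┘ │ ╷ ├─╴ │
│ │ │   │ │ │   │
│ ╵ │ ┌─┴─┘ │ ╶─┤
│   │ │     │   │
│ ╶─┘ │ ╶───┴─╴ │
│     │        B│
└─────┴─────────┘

Counting the maze dimensions:
Rows (vertical): 7
Columns (horizontal): 8
Dimensions: 7 × 8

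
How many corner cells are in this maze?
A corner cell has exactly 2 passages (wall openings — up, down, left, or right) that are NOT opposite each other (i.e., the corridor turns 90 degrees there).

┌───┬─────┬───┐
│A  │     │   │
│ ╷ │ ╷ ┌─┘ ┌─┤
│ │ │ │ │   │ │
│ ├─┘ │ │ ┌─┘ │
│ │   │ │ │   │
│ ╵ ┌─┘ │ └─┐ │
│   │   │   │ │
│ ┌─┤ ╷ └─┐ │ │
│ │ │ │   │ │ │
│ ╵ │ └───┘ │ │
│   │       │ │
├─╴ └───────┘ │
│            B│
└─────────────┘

Counting corner cells (2 non-opposite passages):
Total corners: 17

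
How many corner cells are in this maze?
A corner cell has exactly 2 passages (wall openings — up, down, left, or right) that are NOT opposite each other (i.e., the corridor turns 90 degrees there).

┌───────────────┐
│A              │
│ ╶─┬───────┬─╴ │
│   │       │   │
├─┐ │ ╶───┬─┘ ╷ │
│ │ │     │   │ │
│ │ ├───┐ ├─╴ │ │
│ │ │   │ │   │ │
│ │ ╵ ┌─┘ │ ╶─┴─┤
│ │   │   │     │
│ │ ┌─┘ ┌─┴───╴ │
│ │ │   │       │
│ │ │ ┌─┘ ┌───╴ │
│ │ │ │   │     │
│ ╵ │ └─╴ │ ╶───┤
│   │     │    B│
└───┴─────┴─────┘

Counting corner cells (2 non-opposite passages):
Total corners: 26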